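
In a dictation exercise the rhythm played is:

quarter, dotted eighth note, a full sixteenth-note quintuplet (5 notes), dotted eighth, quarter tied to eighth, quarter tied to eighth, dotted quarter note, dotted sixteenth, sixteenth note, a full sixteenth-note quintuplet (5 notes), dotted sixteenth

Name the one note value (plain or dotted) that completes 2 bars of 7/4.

2 bars of 7/4 = 112 thirty-second notes.
Working in thirty-second notes: quarter = 8; dotted eighth note = 6; a full sixteenth-note quintuplet (5 notes) (five quintuplet sixteenths span one quarter) = 8; dotted eighth = 6; quarter tied to eighth (quarter + eighth) = 12; quarter tied to eighth (quarter + eighth) = 12; dotted quarter note = 12; dotted sixteenth = 3; sixteenth note = 2; a full sixteenth-note quintuplet (5 notes) (five quintuplet sixteenths span one quarter) = 8; dotted sixteenth = 3.
Altogether 8 + 6 + 8 + 6 + 12 + 12 + 12 + 3 + 2 + 8 + 3 = 80.
Remaining: 112 − 80 = 32 thirty-second notes, which is a whole note.

whole note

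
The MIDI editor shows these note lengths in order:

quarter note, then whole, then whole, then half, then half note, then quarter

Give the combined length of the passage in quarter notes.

Working in quarter notes: quarter note = 1; whole = 4; whole = 4; half = 2; half note = 2; quarter = 1.
Sum: 1 + 4 + 4 + 2 + 2 + 1 = 14 quarter notes.

14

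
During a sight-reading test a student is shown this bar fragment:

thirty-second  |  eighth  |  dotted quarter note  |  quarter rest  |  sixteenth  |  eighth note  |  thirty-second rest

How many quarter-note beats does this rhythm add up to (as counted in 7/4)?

One quarter-note beat = 8 thirty-second notes.
Each duration in thirty-second notes: thirty-second = 1; eighth = 4; dotted quarter note = 12; quarter rest = 8; sixteenth = 2; eighth note = 4; thirty-second rest = 1.
Total: 1 + 4 + 12 + 8 + 2 + 4 + 1 = 32.
32 ÷ 8 = 4 beats.

4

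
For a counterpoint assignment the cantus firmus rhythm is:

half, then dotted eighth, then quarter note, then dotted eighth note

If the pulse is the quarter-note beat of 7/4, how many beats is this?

One quarter-note beat = 4 sixteenth notes.
Convert each value to sixteenth notes: half = 8; dotted eighth = 3; quarter note = 4; dotted eighth note = 3.
Altogether 8 + 3 + 4 + 3 = 18.
18 ÷ 4 = 4.5 beats.

4.5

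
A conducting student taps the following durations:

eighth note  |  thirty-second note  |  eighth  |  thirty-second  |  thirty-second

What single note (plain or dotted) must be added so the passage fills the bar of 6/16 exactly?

The bar of 6/16 = 12 thirty-second notes.
Convert each value to thirty-second notes: eighth note = 4; thirty-second note = 1; eighth = 4; thirty-second = 1; thirty-second = 1.
Adding: 4 + 1 + 4 + 1 + 1 = 11.
Remaining: 12 − 11 = 1 thirty-second note, which is a thirty-second note.

thirty-second note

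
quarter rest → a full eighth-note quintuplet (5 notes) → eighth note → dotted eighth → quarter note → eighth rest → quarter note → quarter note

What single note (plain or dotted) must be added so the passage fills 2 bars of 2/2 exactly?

sixteenth note

2 bars of 2/2 = 32 sixteenth notes.
In sixteenth notes: quarter rest = 4; a full eighth-note quintuplet (5 notes) (five quintuplet eighths span one half) = 8; eighth note = 2; dotted eighth = 3; quarter note = 4; eighth rest = 2; quarter note = 4; quarter note = 4.
Adding: 4 + 8 + 2 + 3 + 4 + 2 + 4 + 4 = 31.
Remaining: 32 − 31 = 1 sixteenth note, which is a sixteenth note.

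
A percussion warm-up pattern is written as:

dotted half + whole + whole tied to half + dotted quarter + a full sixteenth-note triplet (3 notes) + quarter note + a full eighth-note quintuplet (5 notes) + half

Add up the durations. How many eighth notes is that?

Each duration in eighth notes: dotted half = 6; whole = 8; whole tied to half (whole + half) = 12; dotted quarter = 3; a full sixteenth-note triplet (3 notes) (three triplet sixteenths span one eighth) = 1; quarter note = 2; a full eighth-note quintuplet (5 notes) (five quintuplet eighths span one half) = 4; half = 4.
Sum: 6 + 8 + 12 + 3 + 1 + 2 + 4 + 4 = 40 eighth notes.

40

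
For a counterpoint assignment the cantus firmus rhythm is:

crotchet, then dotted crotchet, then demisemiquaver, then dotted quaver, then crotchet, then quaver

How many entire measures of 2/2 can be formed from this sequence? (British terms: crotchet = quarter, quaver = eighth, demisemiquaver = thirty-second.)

1

One bar of 2/2 = 32 thirty-second notes.
Express everything in thirty-second notes: crotchet = 8; dotted crotchet = 12; demisemiquaver = 1; dotted quaver = 6; crotchet = 8; quaver = 4.
Altogether 8 + 12 + 1 + 6 + 8 + 4 = 39.
39 ÷ 32 = 1 complete bar with 7 left over.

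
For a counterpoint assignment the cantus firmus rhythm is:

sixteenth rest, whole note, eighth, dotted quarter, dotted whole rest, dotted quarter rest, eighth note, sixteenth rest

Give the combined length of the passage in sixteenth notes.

58

Working in sixteenth notes: sixteenth rest = 1; whole note = 16; eighth = 2; dotted quarter = 6; dotted whole rest = 24; dotted quarter rest = 6; eighth note = 2; sixteenth rest = 1.
Adding: 1 + 16 + 2 + 6 + 24 + 6 + 2 + 1 = 58 sixteenth notes.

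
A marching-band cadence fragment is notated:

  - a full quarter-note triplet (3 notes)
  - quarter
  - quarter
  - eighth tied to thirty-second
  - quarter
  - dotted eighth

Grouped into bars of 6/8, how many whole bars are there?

One bar of 6/8 = 24 thirty-second notes.
Express everything in thirty-second notes: a full quarter-note triplet (3 notes) (three triplet quarters span one half) = 16; quarter = 8; quarter = 8; eighth tied to thirty-second (eighth + thirty-second) = 5; quarter = 8; dotted eighth = 6.
Total: 16 + 8 + 8 + 5 + 8 + 6 = 51.
51 ÷ 24 = 2 complete bars with 3 left over.

2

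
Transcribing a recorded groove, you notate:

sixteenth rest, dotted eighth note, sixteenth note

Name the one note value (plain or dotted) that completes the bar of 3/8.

sixteenth note

The bar of 3/8 = 6 sixteenth notes.
In sixteenth notes: sixteenth rest = 1; dotted eighth note = 3; sixteenth note = 1.
Altogether 1 + 3 + 1 = 5.
Remaining: 6 − 5 = 1 sixteenth note, which is a sixteenth note.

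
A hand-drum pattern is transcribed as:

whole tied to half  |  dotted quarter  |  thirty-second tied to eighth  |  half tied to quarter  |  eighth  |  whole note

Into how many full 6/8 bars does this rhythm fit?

One bar of 6/8 = 24 thirty-second notes.
In thirty-second notes: whole tied to half (whole + half) = 48; dotted quarter = 12; thirty-second tied to eighth (thirty-second + eighth) = 5; half tied to quarter (half + quarter) = 24; eighth = 4; whole note = 32.
Adding: 48 + 12 + 5 + 24 + 4 + 32 = 125.
125 ÷ 24 = 5 complete bars with 5 left over.

5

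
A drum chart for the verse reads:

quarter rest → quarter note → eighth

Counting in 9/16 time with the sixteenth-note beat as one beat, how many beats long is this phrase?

One sixteenth-note beat = 2 thirty-second notes.
Convert each value to thirty-second notes: quarter rest = 8; quarter note = 8; eighth = 4.
Sum: 8 + 8 + 4 = 20.
20 ÷ 2 = 10 beats.

10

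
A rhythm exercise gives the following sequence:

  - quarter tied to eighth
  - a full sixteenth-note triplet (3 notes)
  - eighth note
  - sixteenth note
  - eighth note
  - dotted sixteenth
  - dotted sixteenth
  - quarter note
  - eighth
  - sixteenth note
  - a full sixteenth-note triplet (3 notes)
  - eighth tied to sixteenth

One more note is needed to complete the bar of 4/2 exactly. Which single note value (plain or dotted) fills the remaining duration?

The bar of 4/2 = 64 thirty-second notes.
Convert each value to thirty-second notes: quarter tied to eighth (quarter + eighth) = 12; a full sixteenth-note triplet (3 notes) (three triplet sixteenths span one eighth) = 4; eighth note = 4; sixteenth note = 2; eighth note = 4; dotted sixteenth = 3; dotted sixteenth = 3; quarter note = 8; eighth = 4; sixteenth note = 2; a full sixteenth-note triplet (3 notes) (three triplet sixteenths span one eighth) = 4; eighth tied to sixteenth (eighth + sixteenth) = 6.
Adding: 12 + 4 + 4 + 2 + 4 + 3 + 3 + 8 + 4 + 2 + 4 + 6 = 56.
Remaining: 64 − 56 = 8 thirty-second notes, which is a quarter note.

quarter note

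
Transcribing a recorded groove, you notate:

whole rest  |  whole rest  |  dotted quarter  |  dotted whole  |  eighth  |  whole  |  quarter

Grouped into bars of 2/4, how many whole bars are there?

10

One bar of 2/4 = 4 eighth notes.
Express everything in eighth notes: whole rest = 8; whole rest = 8; dotted quarter = 3; dotted whole = 12; eighth = 1; whole = 8; quarter = 2.
Adding: 8 + 8 + 3 + 12 + 1 + 8 + 2 = 42.
42 ÷ 4 = 10 complete bars with 2 left over.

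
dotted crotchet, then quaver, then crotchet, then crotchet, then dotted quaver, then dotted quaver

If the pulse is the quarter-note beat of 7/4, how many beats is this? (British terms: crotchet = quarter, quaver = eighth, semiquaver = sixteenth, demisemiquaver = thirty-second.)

5.5

One quarter-note beat = 4 sixteenth notes.
Convert each value to sixteenth notes: dotted crotchet = 6; quaver = 2; crotchet = 4; crotchet = 4; dotted quaver = 3; dotted quaver = 3.
Altogether 6 + 2 + 4 + 4 + 3 + 3 = 22.
22 ÷ 4 = 5.5 beats.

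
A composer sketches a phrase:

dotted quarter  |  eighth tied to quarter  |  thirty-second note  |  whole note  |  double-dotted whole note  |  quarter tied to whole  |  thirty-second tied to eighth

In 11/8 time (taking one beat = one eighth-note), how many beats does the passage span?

39.5

One eighth-note beat = 4 thirty-second notes.
Working in thirty-second notes: dotted quarter = 12; eighth tied to quarter (eighth + quarter) = 12; thirty-second note = 1; whole note = 32; double-dotted whole note = 56; quarter tied to whole (quarter + whole) = 40; thirty-second tied to eighth (thirty-second + eighth) = 5.
Adding: 12 + 12 + 1 + 32 + 56 + 40 + 5 = 158.
158 ÷ 4 = 39.5 beats.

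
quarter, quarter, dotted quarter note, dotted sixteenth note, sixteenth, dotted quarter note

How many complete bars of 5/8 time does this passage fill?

One bar of 5/8 = 20 thirty-second notes.
Express everything in thirty-second notes: quarter = 8; quarter = 8; dotted quarter note = 12; dotted sixteenth note = 3; sixteenth = 2; dotted quarter note = 12.
Sum: 8 + 8 + 12 + 3 + 2 + 12 = 45.
45 ÷ 20 = 2 complete bars with 5 left over.

2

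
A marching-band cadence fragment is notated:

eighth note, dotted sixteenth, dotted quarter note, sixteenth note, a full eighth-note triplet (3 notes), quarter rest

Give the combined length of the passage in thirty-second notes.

Convert each value to thirty-second notes: eighth note = 4; dotted sixteenth = 3; dotted quarter note = 12; sixteenth note = 2; a full eighth-note triplet (3 notes) (three triplet eighths span one quarter) = 8; quarter rest = 8.
Adding: 4 + 3 + 12 + 2 + 8 + 8 = 37 thirty-second notes.

37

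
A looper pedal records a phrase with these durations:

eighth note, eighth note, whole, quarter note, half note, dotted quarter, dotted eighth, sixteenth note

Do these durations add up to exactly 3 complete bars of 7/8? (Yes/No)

One bar of 7/8 = 14 sixteenth notes, so 3 bars = 42.
Working in sixteenth notes: eighth note = 2; eighth note = 2; whole = 16; quarter note = 4; half note = 8; dotted quarter = 6; dotted eighth = 3; sixteenth note = 1.
Sum: 2 + 2 + 16 + 4 + 8 + 6 + 3 + 1 = 42.
42 equals 42, so the answer is Yes.

Yes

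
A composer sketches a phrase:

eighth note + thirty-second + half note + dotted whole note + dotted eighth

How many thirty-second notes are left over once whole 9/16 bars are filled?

One bar of 9/16 = 18 thirty-second notes.
Convert each value to thirty-second notes: eighth note = 4; thirty-second = 1; half note = 16; dotted whole note = 48; dotted eighth = 6.
Altogether 4 + 1 + 16 + 48 + 6 = 75.
75 ÷ 18 = 4 complete bars with 3 thirty-second notes remaining.

3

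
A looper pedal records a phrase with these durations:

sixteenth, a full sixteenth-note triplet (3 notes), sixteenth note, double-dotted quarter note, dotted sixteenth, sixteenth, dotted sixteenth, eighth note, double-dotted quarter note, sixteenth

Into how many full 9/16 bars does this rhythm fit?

One bar of 9/16 = 18 thirty-second notes.
Each duration in thirty-second notes: sixteenth = 2; a full sixteenth-note triplet (3 notes) (three triplet sixteenths span one eighth) = 4; sixteenth note = 2; double-dotted quarter note = 14; dotted sixteenth = 3; sixteenth = 2; dotted sixteenth = 3; eighth note = 4; double-dotted quarter note = 14; sixteenth = 2.
Altogether 2 + 4 + 2 + 14 + 3 + 2 + 3 + 4 + 14 + 2 = 50.
50 ÷ 18 = 2 complete bars with 14 left over.

2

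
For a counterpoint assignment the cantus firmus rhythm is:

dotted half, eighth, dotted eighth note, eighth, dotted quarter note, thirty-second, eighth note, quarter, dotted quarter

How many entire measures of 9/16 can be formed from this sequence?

4

One bar of 9/16 = 18 thirty-second notes.
In thirty-second notes: dotted half = 24; eighth = 4; dotted eighth note = 6; eighth = 4; dotted quarter note = 12; thirty-second = 1; eighth note = 4; quarter = 8; dotted quarter = 12.
Altogether 24 + 4 + 6 + 4 + 12 + 1 + 4 + 8 + 12 = 75.
75 ÷ 18 = 4 complete bars with 3 left over.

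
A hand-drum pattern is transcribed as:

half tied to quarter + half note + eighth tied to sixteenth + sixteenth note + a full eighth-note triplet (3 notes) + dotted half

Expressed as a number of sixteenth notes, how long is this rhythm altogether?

Convert each value to sixteenth notes: half tied to quarter (half + quarter) = 12; half note = 8; eighth tied to sixteenth (eighth + sixteenth) = 3; sixteenth note = 1; a full eighth-note triplet (3 notes) (three triplet eighths span one quarter) = 4; dotted half = 12.
Altogether 12 + 8 + 3 + 1 + 4 + 12 = 40 sixteenth notes.

40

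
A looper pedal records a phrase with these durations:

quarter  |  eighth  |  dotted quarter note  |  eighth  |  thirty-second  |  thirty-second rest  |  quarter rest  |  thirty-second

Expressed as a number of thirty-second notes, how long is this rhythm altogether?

Each duration in thirty-second notes: quarter = 8; eighth = 4; dotted quarter note = 12; eighth = 4; thirty-second = 1; thirty-second rest = 1; quarter rest = 8; thirty-second = 1.
Sum: 8 + 4 + 12 + 4 + 1 + 1 + 8 + 1 = 39 thirty-second notes.

39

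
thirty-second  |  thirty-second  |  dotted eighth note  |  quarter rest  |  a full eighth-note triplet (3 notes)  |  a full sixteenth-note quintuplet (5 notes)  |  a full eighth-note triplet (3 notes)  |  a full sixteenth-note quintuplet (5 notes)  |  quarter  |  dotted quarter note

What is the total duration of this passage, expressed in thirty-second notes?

Convert each value to thirty-second notes: thirty-second = 1; thirty-second = 1; dotted eighth note = 6; quarter rest = 8; a full eighth-note triplet (3 notes) (three triplet eighths span one quarter) = 8; a full sixteenth-note quintuplet (5 notes) (five quintuplet sixteenths span one quarter) = 8; a full eighth-note triplet (3 notes) (three triplet eighths span one quarter) = 8; a full sixteenth-note quintuplet (5 notes) (five quintuplet sixteenths span one quarter) = 8; quarter = 8; dotted quarter note = 12.
Total: 1 + 1 + 6 + 8 + 8 + 8 + 8 + 8 + 8 + 12 = 68 thirty-second notes.

68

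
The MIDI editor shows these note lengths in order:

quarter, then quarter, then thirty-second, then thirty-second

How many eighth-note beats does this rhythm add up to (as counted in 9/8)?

One eighth-note beat = 4 thirty-second notes.
Working in thirty-second notes: quarter = 8; quarter = 8; thirty-second = 1; thirty-second = 1.
Total: 8 + 8 + 1 + 1 = 18.
18 ÷ 4 = 4.5 beats.

4.5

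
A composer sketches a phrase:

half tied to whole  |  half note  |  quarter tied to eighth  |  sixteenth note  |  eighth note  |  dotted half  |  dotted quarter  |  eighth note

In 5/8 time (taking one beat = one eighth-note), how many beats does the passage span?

One eighth-note beat = 2 sixteenth notes.
Convert each value to sixteenth notes: half tied to whole (half + whole) = 24; half note = 8; quarter tied to eighth (quarter + eighth) = 6; sixteenth note = 1; eighth note = 2; dotted half = 12; dotted quarter = 6; eighth note = 2.
Adding: 24 + 8 + 6 + 1 + 2 + 12 + 6 + 2 = 61.
61 ÷ 2 = 30.5 beats.

30.5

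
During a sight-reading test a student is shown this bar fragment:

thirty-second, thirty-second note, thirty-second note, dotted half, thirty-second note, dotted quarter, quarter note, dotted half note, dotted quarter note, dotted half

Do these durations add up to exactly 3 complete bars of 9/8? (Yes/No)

One bar of 9/8 = 36 thirty-second notes, so 3 bars = 108.
In thirty-second notes: thirty-second = 1; thirty-second note = 1; thirty-second note = 1; dotted half = 24; thirty-second note = 1; dotted quarter = 12; quarter note = 8; dotted half note = 24; dotted quarter note = 12; dotted half = 24.
Sum: 1 + 1 + 1 + 24 + 1 + 12 + 8 + 24 + 12 + 24 = 108.
108 equals 108, so the answer is Yes.

Yes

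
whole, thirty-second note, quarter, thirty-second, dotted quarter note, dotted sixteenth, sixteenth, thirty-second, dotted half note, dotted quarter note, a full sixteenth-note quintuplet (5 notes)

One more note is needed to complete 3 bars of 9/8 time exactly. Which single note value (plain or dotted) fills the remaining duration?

3 bars of 9/8 = 108 thirty-second notes.
Working in thirty-second notes: whole = 32; thirty-second note = 1; quarter = 8; thirty-second = 1; dotted quarter note = 12; dotted sixteenth = 3; sixteenth = 2; thirty-second = 1; dotted half note = 24; dotted quarter note = 12; a full sixteenth-note quintuplet (5 notes) (five quintuplet sixteenths span one quarter) = 8.
Altogether 32 + 1 + 8 + 1 + 12 + 3 + 2 + 1 + 24 + 12 + 8 = 104.
Remaining: 108 − 104 = 4 thirty-second notes, which is a eighth note.

eighth note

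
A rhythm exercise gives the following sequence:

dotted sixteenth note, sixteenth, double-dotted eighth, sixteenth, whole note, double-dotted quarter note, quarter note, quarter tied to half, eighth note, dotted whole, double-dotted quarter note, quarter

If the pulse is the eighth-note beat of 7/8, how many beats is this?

41.5

One eighth-note beat = 4 thirty-second notes.
Express everything in thirty-second notes: dotted sixteenth note = 3; sixteenth = 2; double-dotted eighth = 7; sixteenth = 2; whole note = 32; double-dotted quarter note = 14; quarter note = 8; quarter tied to half (quarter + half) = 24; eighth note = 4; dotted whole = 48; double-dotted quarter note = 14; quarter = 8.
Adding: 3 + 2 + 7 + 2 + 32 + 14 + 8 + 24 + 4 + 48 + 14 + 8 = 166.
166 ÷ 4 = 41.5 beats.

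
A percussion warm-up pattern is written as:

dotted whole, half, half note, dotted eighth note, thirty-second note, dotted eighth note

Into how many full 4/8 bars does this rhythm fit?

5

One bar of 4/8 = 16 thirty-second notes.
Express everything in thirty-second notes: dotted whole = 48; half = 16; half note = 16; dotted eighth note = 6; thirty-second note = 1; dotted eighth note = 6.
Adding: 48 + 16 + 16 + 6 + 1 + 6 = 93.
93 ÷ 16 = 5 complete bars with 13 left over.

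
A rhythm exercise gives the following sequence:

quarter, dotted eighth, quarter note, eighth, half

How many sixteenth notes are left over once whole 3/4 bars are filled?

9

One bar of 3/4 = 12 sixteenth notes.
Convert each value to sixteenth notes: quarter = 4; dotted eighth = 3; quarter note = 4; eighth = 2; half = 8.
Sum: 4 + 3 + 4 + 2 + 8 = 21.
21 ÷ 12 = 1 complete bar with 9 sixteenth notes remaining.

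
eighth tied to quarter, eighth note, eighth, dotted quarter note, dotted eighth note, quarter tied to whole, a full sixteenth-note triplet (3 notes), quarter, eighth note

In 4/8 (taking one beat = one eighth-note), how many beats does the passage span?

One eighth-note beat = 2 sixteenth notes.
Each duration in sixteenth notes: eighth tied to quarter (eighth + quarter) = 6; eighth note = 2; eighth = 2; dotted quarter note = 6; dotted eighth note = 3; quarter tied to whole (quarter + whole) = 20; a full sixteenth-note triplet (3 notes) (three triplet sixteenths span one eighth) = 2; quarter = 4; eighth note = 2.
Adding: 6 + 2 + 2 + 6 + 3 + 20 + 2 + 4 + 2 = 47.
47 ÷ 2 = 23.5 beats.

23.5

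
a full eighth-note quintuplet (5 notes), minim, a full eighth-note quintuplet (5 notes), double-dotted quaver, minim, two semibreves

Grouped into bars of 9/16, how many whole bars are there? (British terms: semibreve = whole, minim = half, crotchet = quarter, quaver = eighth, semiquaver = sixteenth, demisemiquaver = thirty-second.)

7

One bar of 9/16 = 18 thirty-second notes.
Each duration in thirty-second notes: a full eighth-note quintuplet (5 notes) (five quintuplet eighths span one half) = 16; minim = 16; a full eighth-note quintuplet (5 notes) (five quintuplet eighths span one half) = 16; double-dotted quaver = 7; minim = 16; semibreve = 32; semibreve = 32.
Adding: 16 + 16 + 16 + 7 + 16 + 32 + 32 = 135.
135 ÷ 18 = 7 complete bars with 9 left over.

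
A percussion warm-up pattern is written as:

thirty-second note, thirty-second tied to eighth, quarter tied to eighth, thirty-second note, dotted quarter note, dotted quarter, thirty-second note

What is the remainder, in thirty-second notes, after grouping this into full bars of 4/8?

12

One bar of 4/8 = 16 thirty-second notes.
In thirty-second notes: thirty-second note = 1; thirty-second tied to eighth (thirty-second + eighth) = 5; quarter tied to eighth (quarter + eighth) = 12; thirty-second note = 1; dotted quarter note = 12; dotted quarter = 12; thirty-second note = 1.
Altogether 1 + 5 + 12 + 1 + 12 + 12 + 1 = 44.
44 ÷ 16 = 2 complete bars with 12 thirty-second notes remaining.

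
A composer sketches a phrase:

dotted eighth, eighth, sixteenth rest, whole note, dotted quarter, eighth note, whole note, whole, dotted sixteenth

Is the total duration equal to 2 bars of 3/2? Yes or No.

One bar of 3/2 = 48 thirty-second notes, so 2 bars = 96.
Express everything in thirty-second notes: dotted eighth = 6; eighth = 4; sixteenth rest = 2; whole note = 32; dotted quarter = 12; eighth note = 4; whole note = 32; whole = 32; dotted sixteenth = 3.
Sum: 6 + 4 + 2 + 32 + 12 + 4 + 32 + 32 + 3 = 127.
127 exceeds 96, so the answer is No.

No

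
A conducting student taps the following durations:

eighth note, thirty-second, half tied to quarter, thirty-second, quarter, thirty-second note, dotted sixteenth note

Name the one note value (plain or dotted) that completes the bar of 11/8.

sixteenth note

The bar of 11/8 = 44 thirty-second notes.
Each duration in thirty-second notes: eighth note = 4; thirty-second = 1; half tied to quarter (half + quarter) = 24; thirty-second = 1; quarter = 8; thirty-second note = 1; dotted sixteenth note = 3.
Adding: 4 + 1 + 24 + 1 + 8 + 1 + 3 = 42.
Remaining: 44 − 42 = 2 thirty-second notes, which is a sixteenth note.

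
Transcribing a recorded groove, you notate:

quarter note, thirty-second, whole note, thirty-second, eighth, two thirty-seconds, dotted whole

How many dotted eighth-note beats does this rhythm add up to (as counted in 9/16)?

One dotted eighth-note beat = 6 thirty-second notes.
In thirty-second notes: quarter note = 8; thirty-second = 1; whole note = 32; thirty-second = 1; eighth = 4; thirty-second = 1; thirty-second = 1; dotted whole = 48.
Total: 8 + 1 + 32 + 1 + 4 + 1 + 1 + 48 = 96.
96 ÷ 6 = 16 beats.

16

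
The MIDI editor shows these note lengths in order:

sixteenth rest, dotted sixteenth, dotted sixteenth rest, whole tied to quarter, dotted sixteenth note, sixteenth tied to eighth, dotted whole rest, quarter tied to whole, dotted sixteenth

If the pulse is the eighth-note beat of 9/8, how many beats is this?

37

One eighth-note beat = 4 thirty-second notes.
Each duration in thirty-second notes: sixteenth rest = 2; dotted sixteenth = 3; dotted sixteenth rest = 3; whole tied to quarter (whole + quarter) = 40; dotted sixteenth note = 3; sixteenth tied to eighth (sixteenth + eighth) = 6; dotted whole rest = 48; quarter tied to whole (quarter + whole) = 40; dotted sixteenth = 3.
Sum: 2 + 3 + 3 + 40 + 3 + 6 + 48 + 40 + 3 = 148.
148 ÷ 4 = 37 beats.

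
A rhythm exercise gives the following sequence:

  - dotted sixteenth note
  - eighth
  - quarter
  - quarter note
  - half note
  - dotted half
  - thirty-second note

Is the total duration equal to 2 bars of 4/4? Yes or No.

One bar of 4/4 = 32 thirty-second notes, so 2 bars = 64.
Express everything in thirty-second notes: dotted sixteenth note = 3; eighth = 4; quarter = 8; quarter note = 8; half note = 16; dotted half = 24; thirty-second note = 1.
Adding: 3 + 4 + 8 + 8 + 16 + 24 + 1 = 64.
64 equals 64, so the answer is Yes.

Yes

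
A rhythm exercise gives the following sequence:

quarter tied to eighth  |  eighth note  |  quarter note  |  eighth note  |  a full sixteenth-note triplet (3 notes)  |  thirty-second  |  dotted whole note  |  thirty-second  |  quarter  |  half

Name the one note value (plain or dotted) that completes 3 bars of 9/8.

3 bars of 9/8 = 108 thirty-second notes.
In thirty-second notes: quarter tied to eighth (quarter + eighth) = 12; eighth note = 4; quarter note = 8; eighth note = 4; a full sixteenth-note triplet (3 notes) (three triplet sixteenths span one eighth) = 4; thirty-second = 1; dotted whole note = 48; thirty-second = 1; quarter = 8; half = 16.
Adding: 12 + 4 + 8 + 4 + 4 + 1 + 48 + 1 + 8 + 16 = 106.
Remaining: 108 − 106 = 2 thirty-second notes, which is a sixteenth note.

sixteenth note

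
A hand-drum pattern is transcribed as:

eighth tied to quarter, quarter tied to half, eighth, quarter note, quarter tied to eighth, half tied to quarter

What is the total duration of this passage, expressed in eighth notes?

Each duration in eighth notes: eighth tied to quarter (eighth + quarter) = 3; quarter tied to half (quarter + half) = 6; eighth = 1; quarter note = 2; quarter tied to eighth (quarter + eighth) = 3; half tied to quarter (half + quarter) = 6.
Adding: 3 + 6 + 1 + 2 + 3 + 6 = 21 eighth notes.

21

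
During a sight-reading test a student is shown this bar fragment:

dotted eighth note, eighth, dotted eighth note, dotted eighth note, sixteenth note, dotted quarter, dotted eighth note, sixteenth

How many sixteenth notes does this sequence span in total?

22

Convert each value to sixteenth notes: dotted eighth note = 3; eighth = 2; dotted eighth note = 3; dotted eighth note = 3; sixteenth note = 1; dotted quarter = 6; dotted eighth note = 3; sixteenth = 1.
Sum: 3 + 2 + 3 + 3 + 1 + 6 + 3 + 1 = 22 sixteenth notes.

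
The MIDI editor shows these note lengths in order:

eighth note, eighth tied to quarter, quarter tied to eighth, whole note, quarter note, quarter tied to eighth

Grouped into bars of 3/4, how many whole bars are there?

3

One bar of 3/4 = 6 eighth notes.
Each duration in eighth notes: eighth note = 1; eighth tied to quarter (eighth + quarter) = 3; quarter tied to eighth (quarter + eighth) = 3; whole note = 8; quarter note = 2; quarter tied to eighth (quarter + eighth) = 3.
Adding: 1 + 3 + 3 + 8 + 2 + 3 = 20.
20 ÷ 6 = 3 complete bars with 2 left over.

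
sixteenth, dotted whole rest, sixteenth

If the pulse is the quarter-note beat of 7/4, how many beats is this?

6.5

One quarter-note beat = 4 sixteenth notes.
Working in sixteenth notes: sixteenth = 1; dotted whole rest = 24; sixteenth = 1.
Total: 1 + 24 + 1 = 26.
26 ÷ 4 = 6.5 beats.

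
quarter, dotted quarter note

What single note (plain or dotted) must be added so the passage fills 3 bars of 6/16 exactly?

half note

3 bars of 6/16 = 9 eighth notes.
Working in eighth notes: quarter = 2; dotted quarter note = 3.
Sum: 2 + 3 = 5.
Remaining: 9 − 5 = 4 eighth notes, which is a half note.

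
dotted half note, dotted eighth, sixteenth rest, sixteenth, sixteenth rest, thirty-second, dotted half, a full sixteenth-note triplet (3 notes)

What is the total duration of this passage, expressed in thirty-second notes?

Each duration in thirty-second notes: dotted half note = 24; dotted eighth = 6; sixteenth rest = 2; sixteenth = 2; sixteenth rest = 2; thirty-second = 1; dotted half = 24; a full sixteenth-note triplet (3 notes) (three triplet sixteenths span one eighth) = 4.
Sum: 24 + 6 + 2 + 2 + 2 + 1 + 24 + 4 = 65 thirty-second notes.

65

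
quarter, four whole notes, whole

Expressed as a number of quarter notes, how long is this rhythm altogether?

21

Working in quarter notes: quarter = 1; whole note = 4; whole note = 4; whole note = 4; whole note = 4; whole = 4.
Altogether 1 + 4 + 4 + 4 + 4 + 4 = 21 quarter notes.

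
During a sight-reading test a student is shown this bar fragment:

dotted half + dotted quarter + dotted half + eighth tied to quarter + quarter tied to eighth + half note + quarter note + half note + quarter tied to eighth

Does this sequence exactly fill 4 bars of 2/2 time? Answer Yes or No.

One bar of 2/2 = 8 eighth notes, so 4 bars = 32.
Convert each value to eighth notes: dotted half = 6; dotted quarter = 3; dotted half = 6; eighth tied to quarter (eighth + quarter) = 3; quarter tied to eighth (quarter + eighth) = 3; half note = 4; quarter note = 2; half note = 4; quarter tied to eighth (quarter + eighth) = 3.
Adding: 6 + 3 + 6 + 3 + 3 + 4 + 2 + 4 + 3 = 34.
34 exceeds 32, so the answer is No.

No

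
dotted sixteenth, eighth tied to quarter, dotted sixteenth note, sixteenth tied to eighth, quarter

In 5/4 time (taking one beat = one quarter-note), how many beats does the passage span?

4

One quarter-note beat = 8 thirty-second notes.
Express everything in thirty-second notes: dotted sixteenth = 3; eighth tied to quarter (eighth + quarter) = 12; dotted sixteenth note = 3; sixteenth tied to eighth (sixteenth + eighth) = 6; quarter = 8.
Sum: 3 + 12 + 3 + 6 + 8 = 32.
32 ÷ 8 = 4 beats.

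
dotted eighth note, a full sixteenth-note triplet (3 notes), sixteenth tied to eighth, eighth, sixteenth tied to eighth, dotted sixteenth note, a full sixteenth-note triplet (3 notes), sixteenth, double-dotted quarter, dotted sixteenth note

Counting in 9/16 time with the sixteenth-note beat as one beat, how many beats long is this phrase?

One sixteenth-note beat = 2 thirty-second notes.
Each duration in thirty-second notes: dotted eighth note = 6; a full sixteenth-note triplet (3 notes) (three triplet sixteenths span one eighth) = 4; sixteenth tied to eighth (sixteenth + eighth) = 6; eighth = 4; sixteenth tied to eighth (sixteenth + eighth) = 6; dotted sixteenth note = 3; a full sixteenth-note triplet (3 notes) (three triplet sixteenths span one eighth) = 4; sixteenth = 2; double-dotted quarter = 14; dotted sixteenth note = 3.
Altogether 6 + 4 + 6 + 4 + 6 + 3 + 4 + 2 + 14 + 3 = 52.
52 ÷ 2 = 26 beats.

26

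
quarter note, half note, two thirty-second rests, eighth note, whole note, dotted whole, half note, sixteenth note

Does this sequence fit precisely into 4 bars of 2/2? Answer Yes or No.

One bar of 2/2 = 32 thirty-second notes, so 4 bars = 128.
In thirty-second notes: quarter note = 8; half note = 16; thirty-second rest = 1; thirty-second rest = 1; eighth note = 4; whole note = 32; dotted whole = 48; half note = 16; sixteenth note = 2.
Sum: 8 + 16 + 1 + 1 + 4 + 32 + 48 + 16 + 2 = 128.
128 equals 128, so the answer is Yes.

Yes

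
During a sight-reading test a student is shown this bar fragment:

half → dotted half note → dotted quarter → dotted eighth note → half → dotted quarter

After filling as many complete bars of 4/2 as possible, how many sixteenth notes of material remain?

11

One bar of 4/2 = 32 sixteenth notes.
Working in sixteenth notes: half = 8; dotted half note = 12; dotted quarter = 6; dotted eighth note = 3; half = 8; dotted quarter = 6.
Sum: 8 + 12 + 6 + 3 + 8 + 6 = 43.
43 ÷ 32 = 1 complete bar with 11 sixteenth notes remaining.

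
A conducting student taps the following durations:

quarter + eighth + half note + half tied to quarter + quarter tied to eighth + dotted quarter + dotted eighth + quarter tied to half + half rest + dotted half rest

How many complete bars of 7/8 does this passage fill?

5

One bar of 7/8 = 14 sixteenth notes.
Working in sixteenth notes: quarter = 4; eighth = 2; half note = 8; half tied to quarter (half + quarter) = 12; quarter tied to eighth (quarter + eighth) = 6; dotted quarter = 6; dotted eighth = 3; quarter tied to half (quarter + half) = 12; half rest = 8; dotted half rest = 12.
Sum: 4 + 2 + 8 + 12 + 6 + 6 + 3 + 12 + 8 + 12 = 73.
73 ÷ 14 = 5 complete bars with 3 left over.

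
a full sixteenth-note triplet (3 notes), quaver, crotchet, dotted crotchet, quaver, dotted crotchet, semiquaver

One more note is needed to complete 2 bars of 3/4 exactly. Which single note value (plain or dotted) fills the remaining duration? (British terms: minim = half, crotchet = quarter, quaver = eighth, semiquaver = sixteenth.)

sixteenth note

2 bars of 3/4 = 24 sixteenth notes.
Working in sixteenth notes: a full sixteenth-note triplet (3 notes) (three triplet sixteenths span one eighth) = 2; quaver = 2; crotchet = 4; dotted crotchet = 6; quaver = 2; dotted crotchet = 6; semiquaver = 1.
Sum: 2 + 2 + 4 + 6 + 2 + 6 + 1 = 23.
Remaining: 24 − 23 = 1 sixteenth note, which is a sixteenth note.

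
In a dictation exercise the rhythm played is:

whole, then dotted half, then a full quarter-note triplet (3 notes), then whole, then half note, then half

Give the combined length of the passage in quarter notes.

17

Express everything in quarter notes: whole = 4; dotted half = 3; a full quarter-note triplet (3 notes) (three triplet quarters span one half) = 2; whole = 4; half note = 2; half = 2.
Total: 4 + 3 + 2 + 4 + 2 + 2 = 17 quarter notes.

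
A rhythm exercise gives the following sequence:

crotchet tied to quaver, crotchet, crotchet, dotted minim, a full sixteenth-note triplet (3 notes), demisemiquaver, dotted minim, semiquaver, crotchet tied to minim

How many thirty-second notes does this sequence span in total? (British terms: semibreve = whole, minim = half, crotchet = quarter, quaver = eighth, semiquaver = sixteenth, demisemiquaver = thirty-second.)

107

Working in thirty-second notes: crotchet tied to quaver (crotchet + quaver) = 12; crotchet = 8; crotchet = 8; dotted minim = 24; a full sixteenth-note triplet (3 notes) (three triplet sixteenths span one eighth) = 4; demisemiquaver = 1; dotted minim = 24; semiquaver = 2; crotchet tied to minim (crotchet + minim) = 24.
Altogether 12 + 8 + 8 + 24 + 4 + 1 + 24 + 2 + 24 = 107 thirty-second notes.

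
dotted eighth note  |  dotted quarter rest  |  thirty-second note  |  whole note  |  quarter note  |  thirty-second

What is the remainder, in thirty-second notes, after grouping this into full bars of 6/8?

12

One bar of 6/8 = 24 thirty-second notes.
Working in thirty-second notes: dotted eighth note = 6; dotted quarter rest = 12; thirty-second note = 1; whole note = 32; quarter note = 8; thirty-second = 1.
Sum: 6 + 12 + 1 + 32 + 8 + 1 = 60.
60 ÷ 24 = 2 complete bars with 12 thirty-second notes remaining.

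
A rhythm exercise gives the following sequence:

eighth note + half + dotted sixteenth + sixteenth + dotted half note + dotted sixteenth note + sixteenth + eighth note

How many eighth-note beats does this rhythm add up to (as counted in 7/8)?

One eighth-note beat = 4 thirty-second notes.
In thirty-second notes: eighth note = 4; half = 16; dotted sixteenth = 3; sixteenth = 2; dotted half note = 24; dotted sixteenth note = 3; sixteenth = 2; eighth note = 4.
Total: 4 + 16 + 3 + 2 + 24 + 3 + 2 + 4 = 58.
58 ÷ 4 = 14.5 beats.

14.5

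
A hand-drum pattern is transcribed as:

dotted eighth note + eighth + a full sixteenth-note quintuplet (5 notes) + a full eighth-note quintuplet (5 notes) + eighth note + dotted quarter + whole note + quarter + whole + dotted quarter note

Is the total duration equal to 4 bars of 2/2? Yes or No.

One bar of 2/2 = 16 sixteenth notes, so 4 bars = 64.
Each duration in sixteenth notes: dotted eighth note = 3; eighth = 2; a full sixteenth-note quintuplet (5 notes) (five quintuplet sixteenths span one quarter) = 4; a full eighth-note quintuplet (5 notes) (five quintuplet eighths span one half) = 8; eighth note = 2; dotted quarter = 6; whole note = 16; quarter = 4; whole = 16; dotted quarter note = 6.
Altogether 3 + 2 + 4 + 8 + 2 + 6 + 16 + 4 + 16 + 6 = 67.
67 exceeds 64, so the answer is No.

No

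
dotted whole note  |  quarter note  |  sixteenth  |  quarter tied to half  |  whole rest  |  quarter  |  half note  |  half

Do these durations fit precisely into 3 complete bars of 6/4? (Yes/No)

No

One bar of 6/4 = 24 sixteenth notes, so 3 bars = 72.
Convert each value to sixteenth notes: dotted whole note = 24; quarter note = 4; sixteenth = 1; quarter tied to half (quarter + half) = 12; whole rest = 16; quarter = 4; half note = 8; half = 8.
Sum: 24 + 4 + 1 + 12 + 16 + 4 + 8 + 8 = 77.
77 exceeds 72, so the answer is No.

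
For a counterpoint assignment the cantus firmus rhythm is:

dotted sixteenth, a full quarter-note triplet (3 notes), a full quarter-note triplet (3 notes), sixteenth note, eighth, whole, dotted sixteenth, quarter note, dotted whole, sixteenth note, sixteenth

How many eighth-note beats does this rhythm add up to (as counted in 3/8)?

One eighth-note beat = 4 thirty-second notes.
Convert each value to thirty-second notes: dotted sixteenth = 3; a full quarter-note triplet (3 notes) (three triplet quarters span one half) = 16; a full quarter-note triplet (3 notes) (three triplet quarters span one half) = 16; sixteenth note = 2; eighth = 4; whole = 32; dotted sixteenth = 3; quarter note = 8; dotted whole = 48; sixteenth note = 2; sixteenth = 2.
Adding: 3 + 16 + 16 + 2 + 4 + 32 + 3 + 8 + 48 + 2 + 2 = 136.
136 ÷ 4 = 34 beats.

34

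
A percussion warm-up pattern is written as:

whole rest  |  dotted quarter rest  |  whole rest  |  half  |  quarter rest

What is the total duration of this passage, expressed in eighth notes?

Convert each value to eighth notes: whole rest = 8; dotted quarter rest = 3; whole rest = 8; half = 4; quarter rest = 2.
Total: 8 + 3 + 8 + 4 + 2 = 25 eighth notes.

25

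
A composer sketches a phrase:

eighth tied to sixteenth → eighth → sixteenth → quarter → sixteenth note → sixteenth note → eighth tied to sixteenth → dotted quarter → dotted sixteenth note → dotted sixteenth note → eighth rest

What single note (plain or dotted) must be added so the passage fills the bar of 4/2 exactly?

dotted quarter note

The bar of 4/2 = 64 thirty-second notes.
Express everything in thirty-second notes: eighth tied to sixteenth (eighth + sixteenth) = 6; eighth = 4; sixteenth = 2; quarter = 8; sixteenth note = 2; sixteenth note = 2; eighth tied to sixteenth (eighth + sixteenth) = 6; dotted quarter = 12; dotted sixteenth note = 3; dotted sixteenth note = 3; eighth rest = 4.
Altogether 6 + 4 + 2 + 8 + 2 + 2 + 6 + 12 + 3 + 3 + 4 = 52.
Remaining: 64 − 52 = 12 thirty-second notes, which is a dotted quarter note.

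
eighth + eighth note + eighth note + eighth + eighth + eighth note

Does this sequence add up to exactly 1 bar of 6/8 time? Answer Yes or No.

One bar of 6/8 = 6 eighth notes.
Each duration in eighth notes: eighth = 1; eighth note = 1; eighth note = 1; eighth = 1; eighth = 1; eighth note = 1.
Sum: 1 + 1 + 1 + 1 + 1 + 1 = 6.
6 equals 6, so the answer is Yes.

Yes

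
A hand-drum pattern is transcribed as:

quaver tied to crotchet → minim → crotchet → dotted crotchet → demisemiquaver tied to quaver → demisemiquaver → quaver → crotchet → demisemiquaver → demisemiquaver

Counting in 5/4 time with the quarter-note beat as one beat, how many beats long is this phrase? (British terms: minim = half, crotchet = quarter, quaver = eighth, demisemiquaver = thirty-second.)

One quarter-note beat = 8 thirty-second notes.
Each duration in thirty-second notes: quaver tied to crotchet (quaver + crotchet) = 12; minim = 16; crotchet = 8; dotted crotchet = 12; demisemiquaver tied to quaver (demisemiquaver + quaver) = 5; demisemiquaver = 1; quaver = 4; crotchet = 8; demisemiquaver = 1; demisemiquaver = 1.
Altogether 12 + 16 + 8 + 12 + 5 + 1 + 4 + 8 + 1 + 1 = 68.
68 ÷ 8 = 8.5 beats.

8.5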